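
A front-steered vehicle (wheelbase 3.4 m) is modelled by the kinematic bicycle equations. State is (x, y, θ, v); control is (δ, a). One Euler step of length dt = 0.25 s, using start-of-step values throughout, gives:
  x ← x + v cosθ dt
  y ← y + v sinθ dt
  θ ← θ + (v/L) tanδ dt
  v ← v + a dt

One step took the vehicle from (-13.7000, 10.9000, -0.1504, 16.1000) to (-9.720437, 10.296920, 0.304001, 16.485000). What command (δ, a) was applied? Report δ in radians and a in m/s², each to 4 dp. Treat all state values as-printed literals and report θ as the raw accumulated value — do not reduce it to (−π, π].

a = (v'−v)/dt = (0.385000)/0.25 = 1.5400
Δθ = θ'−θ = 0.454401;  (v·dt/L) = 16.1000·0.25/3.4 = 1.183824
tan δ = Δθ·L/(v·dt) = 0.383842  →  δ = 0.3665

δ = 0.3665, a = 1.5400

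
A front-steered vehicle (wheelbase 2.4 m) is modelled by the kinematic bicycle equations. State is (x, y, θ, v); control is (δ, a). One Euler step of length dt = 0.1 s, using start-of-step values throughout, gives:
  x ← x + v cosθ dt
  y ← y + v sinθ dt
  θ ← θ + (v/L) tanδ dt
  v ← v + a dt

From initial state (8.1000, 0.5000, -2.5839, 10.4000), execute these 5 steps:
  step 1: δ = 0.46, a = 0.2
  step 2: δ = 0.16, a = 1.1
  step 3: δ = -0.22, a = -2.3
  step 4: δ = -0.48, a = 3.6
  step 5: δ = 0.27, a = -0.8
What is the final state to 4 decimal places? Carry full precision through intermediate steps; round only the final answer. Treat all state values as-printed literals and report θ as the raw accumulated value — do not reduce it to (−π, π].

after step 1 (δ=0.46, a=0.2): (7.217582, -0.050399, -2.369206, 10.420000)
after step 2 (δ=0.16, a=1.1): (6.471253, -0.777556, -2.299140, 10.530000)
after step 3 (δ=-0.22, a=-2.3): (5.770340, -1.563386, -2.397253, 10.300000)
after step 4 (δ=-0.48, a=3.6): (5.012739, -2.261197, -2.620682, 10.660000)
after step 5 (δ=0.27, a=-0.8): (4.088126, -2.791714, -2.497755, 10.580000)

(4.0881, -2.7917, -2.4978, 10.5800)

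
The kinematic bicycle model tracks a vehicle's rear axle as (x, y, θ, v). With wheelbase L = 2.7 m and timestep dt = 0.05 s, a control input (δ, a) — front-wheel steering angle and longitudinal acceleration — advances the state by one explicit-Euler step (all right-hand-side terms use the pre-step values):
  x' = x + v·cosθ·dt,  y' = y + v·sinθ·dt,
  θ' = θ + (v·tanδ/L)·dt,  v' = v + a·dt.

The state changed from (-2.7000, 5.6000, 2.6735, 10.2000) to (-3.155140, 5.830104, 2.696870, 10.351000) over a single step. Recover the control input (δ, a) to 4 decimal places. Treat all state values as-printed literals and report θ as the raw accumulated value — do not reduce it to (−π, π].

a = (v'−v)/dt = (0.151000)/0.05 = 3.0200
Δθ = θ'−θ = 0.023370;  (v·dt/L) = 10.2000·0.05/2.7 = 0.188889
tan δ = Δθ·L/(v·dt) = 0.123724  →  δ = 0.1231

δ = 0.1231, a = 3.0200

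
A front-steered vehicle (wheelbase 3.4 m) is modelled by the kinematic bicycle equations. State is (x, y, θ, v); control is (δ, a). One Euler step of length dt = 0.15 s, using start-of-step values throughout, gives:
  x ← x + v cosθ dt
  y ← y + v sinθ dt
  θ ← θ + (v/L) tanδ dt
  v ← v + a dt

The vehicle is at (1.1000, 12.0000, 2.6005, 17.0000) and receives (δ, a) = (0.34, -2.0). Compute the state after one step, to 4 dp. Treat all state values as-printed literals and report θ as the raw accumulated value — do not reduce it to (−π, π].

x' = 1.1000 + 17.0000·cos(2.6005)·0.15 = -1.0857
y' = 12.0000 + 17.0000·sin(2.6005)·0.15 = 13.3134
θ' = 2.6005 + (17.0000/3.4)·tan(0.34)·0.15 = 2.8658
v' = 17.0000 − 2.0000·0.15 = 16.7000

(-1.0857, 13.3134, 2.8658, 16.7000)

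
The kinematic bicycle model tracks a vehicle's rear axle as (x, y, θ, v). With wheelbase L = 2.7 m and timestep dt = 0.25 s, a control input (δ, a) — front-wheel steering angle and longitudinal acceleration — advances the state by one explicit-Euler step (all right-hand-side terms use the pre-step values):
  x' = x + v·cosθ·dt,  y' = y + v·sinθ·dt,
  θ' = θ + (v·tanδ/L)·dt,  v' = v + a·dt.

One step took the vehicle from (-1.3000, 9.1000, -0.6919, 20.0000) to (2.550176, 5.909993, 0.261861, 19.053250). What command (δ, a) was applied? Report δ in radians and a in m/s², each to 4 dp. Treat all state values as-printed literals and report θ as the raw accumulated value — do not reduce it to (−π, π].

a = (v'−v)/dt = (-0.946750)/0.25 = -3.7870
Δθ = θ'−θ = 0.953761;  (v·dt/L) = 20.0000·0.25/2.7 = 1.851852
tan δ = Δθ·L/(v·dt) = 0.515031  →  δ = 0.4756

δ = 0.4756, a = -3.7870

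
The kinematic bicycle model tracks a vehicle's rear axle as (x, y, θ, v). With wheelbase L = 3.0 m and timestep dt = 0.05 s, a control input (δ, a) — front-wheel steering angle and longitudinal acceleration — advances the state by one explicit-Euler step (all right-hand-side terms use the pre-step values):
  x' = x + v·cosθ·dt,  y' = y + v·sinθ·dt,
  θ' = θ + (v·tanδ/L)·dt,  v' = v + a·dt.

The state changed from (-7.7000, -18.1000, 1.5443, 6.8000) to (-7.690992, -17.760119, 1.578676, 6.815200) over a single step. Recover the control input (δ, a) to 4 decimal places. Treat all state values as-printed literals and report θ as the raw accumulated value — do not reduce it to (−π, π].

δ = 0.2945, a = 0.3040

a = (v'−v)/dt = (0.015200)/0.05 = 0.3040
Δθ = θ'−θ = 0.034376;  (v·dt/L) = 6.8000·0.05/3.0 = 0.113333
tan δ = Δθ·L/(v·dt) = 0.303318  →  δ = 0.2945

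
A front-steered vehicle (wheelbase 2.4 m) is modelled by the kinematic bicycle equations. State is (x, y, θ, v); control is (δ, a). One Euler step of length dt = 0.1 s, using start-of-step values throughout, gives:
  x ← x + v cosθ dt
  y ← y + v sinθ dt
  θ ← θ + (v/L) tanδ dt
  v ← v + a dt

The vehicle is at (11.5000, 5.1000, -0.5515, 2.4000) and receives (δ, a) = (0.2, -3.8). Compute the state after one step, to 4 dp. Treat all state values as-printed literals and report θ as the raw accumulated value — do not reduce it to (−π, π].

(11.7044, 4.9742, -0.5312, 2.0200)

x' = 11.5000 + 2.4000·cos(-0.5515)·0.1 = 11.7044
y' = 5.1000 + 2.4000·sin(-0.5515)·0.1 = 4.9742
θ' = -0.5515 + (2.4000/2.4)·tan(0.2)·0.1 = -0.5312
v' = 2.4000 − 3.8000·0.1 = 2.0200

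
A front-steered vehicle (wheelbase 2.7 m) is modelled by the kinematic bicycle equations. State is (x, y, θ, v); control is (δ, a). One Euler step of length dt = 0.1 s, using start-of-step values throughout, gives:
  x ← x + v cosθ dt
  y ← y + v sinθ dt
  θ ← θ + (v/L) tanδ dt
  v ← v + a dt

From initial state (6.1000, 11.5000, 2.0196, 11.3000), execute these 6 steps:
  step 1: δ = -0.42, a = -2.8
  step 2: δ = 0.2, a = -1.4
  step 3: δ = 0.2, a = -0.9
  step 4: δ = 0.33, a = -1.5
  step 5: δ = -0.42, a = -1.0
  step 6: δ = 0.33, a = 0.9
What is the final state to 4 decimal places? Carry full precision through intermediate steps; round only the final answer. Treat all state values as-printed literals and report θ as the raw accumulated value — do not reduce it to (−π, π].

(3.5445, 17.4646, 2.0917, 10.6300)

after step 1 (δ=-0.42, a=-2.8): (5.609707, 12.518093, 1.832701, 11.020000)
after step 2 (δ=0.2, a=-1.4): (5.324376, 13.582513, 1.915437, 10.880000)
after step 3 (δ=0.2, a=-0.9): (4.956786, 14.606535, 1.997121, 10.790000)
after step 4 (δ=0.33, a=-1.5): (4.510590, 15.588955, 2.134005, 10.640000)
after step 5 (δ=-0.42, a=-1.0): (3.942518, 16.488617, 1.958022, 10.540000)
after step 6 (δ=0.33, a=0.9): (3.544506, 17.464579, 2.091733, 10.630000)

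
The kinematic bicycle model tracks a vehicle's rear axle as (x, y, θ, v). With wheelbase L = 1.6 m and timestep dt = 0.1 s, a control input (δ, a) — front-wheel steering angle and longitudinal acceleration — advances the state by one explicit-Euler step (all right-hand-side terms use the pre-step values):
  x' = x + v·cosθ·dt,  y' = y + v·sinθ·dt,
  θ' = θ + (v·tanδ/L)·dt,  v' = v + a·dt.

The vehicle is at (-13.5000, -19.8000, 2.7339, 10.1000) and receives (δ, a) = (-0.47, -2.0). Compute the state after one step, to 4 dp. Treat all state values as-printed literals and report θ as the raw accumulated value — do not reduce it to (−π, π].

x' = -13.5000 + 10.1000·cos(2.7339)·0.1 = -14.4272
y' = -19.8000 + 10.1000·sin(2.7339)·0.1 = -19.3995
θ' = 2.7339 + (10.1000/1.6)·tan(-0.47)·0.1 = 2.4132
v' = 10.1000 − 2.0000·0.1 = 9.9000

(-14.4272, -19.3995, 2.4132, 9.9000)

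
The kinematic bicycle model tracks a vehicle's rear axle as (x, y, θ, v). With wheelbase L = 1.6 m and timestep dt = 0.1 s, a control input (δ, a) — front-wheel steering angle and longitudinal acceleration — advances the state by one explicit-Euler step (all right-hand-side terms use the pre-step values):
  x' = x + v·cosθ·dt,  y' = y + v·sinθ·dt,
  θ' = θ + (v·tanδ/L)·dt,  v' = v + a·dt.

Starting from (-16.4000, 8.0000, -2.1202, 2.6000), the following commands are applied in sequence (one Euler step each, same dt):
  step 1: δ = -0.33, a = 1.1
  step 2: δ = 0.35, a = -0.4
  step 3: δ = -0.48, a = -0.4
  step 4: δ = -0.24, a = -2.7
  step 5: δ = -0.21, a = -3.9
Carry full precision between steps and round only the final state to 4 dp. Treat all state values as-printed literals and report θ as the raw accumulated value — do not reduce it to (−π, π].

after step 1 (δ=-0.33, a=1.1): (-16.535766, 7.778263, -2.175860, 2.710000)
after step 2 (δ=0.35, a=-0.4): (-16.689915, 7.555374, -2.114034, 2.670000)
after step 3 (δ=-0.48, a=-0.4): (-16.827930, 7.326812, -2.200911, 2.630000)
after step 4 (δ=-0.24, a=-2.7): (-16.982900, 7.114318, -2.241136, 2.360000)
after step 5 (δ=-0.21, a=-3.9): (-17.129515, 6.929386, -2.272574, 1.970000)

(-17.1295, 6.9294, -2.2726, 1.9700)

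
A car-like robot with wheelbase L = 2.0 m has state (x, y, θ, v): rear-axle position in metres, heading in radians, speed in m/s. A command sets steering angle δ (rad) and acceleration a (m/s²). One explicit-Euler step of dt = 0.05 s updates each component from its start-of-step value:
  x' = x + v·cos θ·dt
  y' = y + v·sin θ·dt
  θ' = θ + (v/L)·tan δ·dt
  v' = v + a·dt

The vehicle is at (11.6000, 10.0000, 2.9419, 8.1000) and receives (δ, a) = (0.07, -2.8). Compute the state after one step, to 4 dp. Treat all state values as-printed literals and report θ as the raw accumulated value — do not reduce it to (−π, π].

(11.2030, 10.0803, 2.9561, 7.9600)

x' = 11.6000 + 8.1000·cos(2.9419)·0.05 = 11.2030
y' = 10.0000 + 8.1000·sin(2.9419)·0.05 = 10.0803
θ' = 2.9419 + (8.1000/2.0)·tan(0.07)·0.05 = 2.9561
v' = 8.1000 − 2.8000·0.05 = 7.9600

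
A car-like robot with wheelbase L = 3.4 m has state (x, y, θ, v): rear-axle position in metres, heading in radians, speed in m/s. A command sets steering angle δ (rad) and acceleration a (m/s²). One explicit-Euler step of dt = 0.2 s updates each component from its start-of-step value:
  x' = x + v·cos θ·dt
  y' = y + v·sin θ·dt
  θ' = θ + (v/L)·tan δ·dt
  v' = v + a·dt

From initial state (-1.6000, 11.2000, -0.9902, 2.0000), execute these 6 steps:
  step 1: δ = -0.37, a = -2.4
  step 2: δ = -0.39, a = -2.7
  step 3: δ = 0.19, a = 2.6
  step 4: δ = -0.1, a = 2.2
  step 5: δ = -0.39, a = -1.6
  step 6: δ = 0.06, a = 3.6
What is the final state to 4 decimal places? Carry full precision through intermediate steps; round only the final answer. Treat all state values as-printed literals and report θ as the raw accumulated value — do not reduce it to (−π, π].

after step 1 (δ=-0.37, a=-2.4): (-1.380591, 10.865546, -1.035831, 1.520000)
after step 2 (δ=-0.39, a=-2.7): (-1.225608, 10.604019, -1.072584, 0.980000)
after step 3 (δ=0.19, a=2.6): (-1.131949, 10.431845, -1.061497, 1.500000)
after step 4 (δ=-0.1, a=2.2): (-0.985679, 10.169919, -1.070350, 1.940000)
after step 5 (δ=-0.39, a=-1.6): (-0.799510, 9.829500, -1.117259, 1.620000)
after step 6 (δ=0.06, a=3.6): (-0.657550, 9.538255, -1.111535, 2.340000)

(-0.6576, 9.5383, -1.1115, 2.3400)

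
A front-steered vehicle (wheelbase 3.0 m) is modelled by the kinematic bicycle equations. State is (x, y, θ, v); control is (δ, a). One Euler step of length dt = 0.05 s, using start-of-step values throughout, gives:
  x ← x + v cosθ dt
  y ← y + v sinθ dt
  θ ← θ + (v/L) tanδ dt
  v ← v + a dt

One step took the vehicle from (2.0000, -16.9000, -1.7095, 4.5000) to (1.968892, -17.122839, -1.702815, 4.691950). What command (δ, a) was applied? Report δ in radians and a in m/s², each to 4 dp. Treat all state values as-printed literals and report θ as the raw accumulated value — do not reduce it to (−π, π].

a = (v'−v)/dt = (0.191950)/0.05 = 3.8390
Δθ = θ'−θ = 0.006685;  (v·dt/L) = 4.5000·0.05/3.0 = 0.075000
tan δ = Δθ·L/(v·dt) = 0.089133  →  δ = 0.0889

δ = 0.0889, a = 3.8390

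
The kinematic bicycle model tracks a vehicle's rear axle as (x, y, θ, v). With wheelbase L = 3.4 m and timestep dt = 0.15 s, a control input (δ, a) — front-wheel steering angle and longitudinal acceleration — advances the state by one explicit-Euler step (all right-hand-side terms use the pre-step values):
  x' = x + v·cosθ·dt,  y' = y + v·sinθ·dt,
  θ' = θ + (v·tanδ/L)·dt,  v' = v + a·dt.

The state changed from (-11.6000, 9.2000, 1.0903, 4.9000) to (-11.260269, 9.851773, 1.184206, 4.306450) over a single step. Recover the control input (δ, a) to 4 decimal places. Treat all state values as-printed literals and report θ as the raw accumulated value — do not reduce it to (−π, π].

a = (v'−v)/dt = (-0.593550)/0.15 = -3.9570
Δθ = θ'−θ = 0.093906;  (v·dt/L) = 4.9000·0.15/3.4 = 0.216176
tan δ = Δθ·L/(v·dt) = 0.434395  →  δ = 0.4098

δ = 0.4098, a = -3.9570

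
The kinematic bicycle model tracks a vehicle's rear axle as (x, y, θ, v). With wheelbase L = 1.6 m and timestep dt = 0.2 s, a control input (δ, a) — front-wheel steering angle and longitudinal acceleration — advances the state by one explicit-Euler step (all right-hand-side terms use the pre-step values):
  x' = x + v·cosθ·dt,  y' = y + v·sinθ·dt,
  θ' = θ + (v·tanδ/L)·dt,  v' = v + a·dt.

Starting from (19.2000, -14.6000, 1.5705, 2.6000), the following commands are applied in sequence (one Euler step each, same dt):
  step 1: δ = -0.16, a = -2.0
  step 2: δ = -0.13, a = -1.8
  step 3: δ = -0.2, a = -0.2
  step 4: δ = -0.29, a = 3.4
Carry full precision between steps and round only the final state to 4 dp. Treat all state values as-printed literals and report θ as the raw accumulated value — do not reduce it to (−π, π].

(19.3045, -12.9173, 1.3683, 2.4800)

after step 1 (δ=-0.16, a=-2.0): (19.200154, -14.080000, 1.518052, 2.200000)
after step 2 (δ=-0.13, a=-1.8): (19.223351, -13.640612, 1.482099, 1.840000)
after step 3 (δ=-0.2, a=-0.2): (19.255949, -13.274059, 1.435476, 1.800000)
after step 4 (δ=-0.29, a=3.4): (19.304516, -12.917350, 1.368333, 2.480000)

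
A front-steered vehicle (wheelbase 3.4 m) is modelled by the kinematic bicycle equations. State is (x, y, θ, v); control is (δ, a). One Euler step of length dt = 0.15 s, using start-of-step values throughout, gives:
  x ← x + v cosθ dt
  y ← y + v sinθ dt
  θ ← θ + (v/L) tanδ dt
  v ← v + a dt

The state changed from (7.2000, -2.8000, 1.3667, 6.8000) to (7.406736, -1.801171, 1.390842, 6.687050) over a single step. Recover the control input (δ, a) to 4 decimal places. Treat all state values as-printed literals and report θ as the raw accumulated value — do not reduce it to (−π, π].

δ = 0.0803, a = -0.7530

a = (v'−v)/dt = (-0.112950)/0.15 = -0.7530
Δθ = θ'−θ = 0.024142;  (v·dt/L) = 6.8000·0.15/3.4 = 0.300000
tan δ = Δθ·L/(v·dt) = 0.080473  →  δ = 0.0803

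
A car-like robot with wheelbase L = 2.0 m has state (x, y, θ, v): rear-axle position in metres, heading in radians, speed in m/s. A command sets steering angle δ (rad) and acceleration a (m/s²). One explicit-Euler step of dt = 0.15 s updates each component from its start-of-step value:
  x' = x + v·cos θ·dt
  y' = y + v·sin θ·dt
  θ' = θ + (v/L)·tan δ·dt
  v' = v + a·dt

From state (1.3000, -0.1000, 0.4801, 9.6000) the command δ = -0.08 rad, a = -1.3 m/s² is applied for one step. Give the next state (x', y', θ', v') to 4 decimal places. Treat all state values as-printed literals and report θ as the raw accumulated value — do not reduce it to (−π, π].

x' = 1.3000 + 9.6000·cos(0.4801)·0.15 = 2.5772
y' = -0.1000 + 9.6000·sin(0.4801)·0.15 = 0.5651
θ' = 0.4801 + (9.6000/2.0)·tan(-0.08)·0.15 = 0.4224
v' = 9.6000 − 1.3000·0.15 = 9.4050

(2.5772, 0.5651, 0.4224, 9.4050)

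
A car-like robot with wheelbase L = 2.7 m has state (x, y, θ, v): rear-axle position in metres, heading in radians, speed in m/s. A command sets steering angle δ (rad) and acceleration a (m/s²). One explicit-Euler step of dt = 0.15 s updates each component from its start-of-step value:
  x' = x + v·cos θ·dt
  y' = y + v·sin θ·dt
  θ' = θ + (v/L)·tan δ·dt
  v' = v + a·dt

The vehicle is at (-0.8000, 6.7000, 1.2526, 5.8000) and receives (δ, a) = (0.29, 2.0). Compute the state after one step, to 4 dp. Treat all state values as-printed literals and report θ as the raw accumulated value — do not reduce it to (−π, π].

x' = -0.8000 + 5.8000·cos(1.2526)·0.15 = -0.5278
y' = 6.7000 + 5.8000·sin(1.2526)·0.15 = 7.5263
θ' = 1.2526 + (5.8000/2.7)·tan(0.29)·0.15 = 1.3488
v' = 5.8000 + 2.0000·0.15 = 6.1000

(-0.5278, 7.5263, 1.3488, 6.1000)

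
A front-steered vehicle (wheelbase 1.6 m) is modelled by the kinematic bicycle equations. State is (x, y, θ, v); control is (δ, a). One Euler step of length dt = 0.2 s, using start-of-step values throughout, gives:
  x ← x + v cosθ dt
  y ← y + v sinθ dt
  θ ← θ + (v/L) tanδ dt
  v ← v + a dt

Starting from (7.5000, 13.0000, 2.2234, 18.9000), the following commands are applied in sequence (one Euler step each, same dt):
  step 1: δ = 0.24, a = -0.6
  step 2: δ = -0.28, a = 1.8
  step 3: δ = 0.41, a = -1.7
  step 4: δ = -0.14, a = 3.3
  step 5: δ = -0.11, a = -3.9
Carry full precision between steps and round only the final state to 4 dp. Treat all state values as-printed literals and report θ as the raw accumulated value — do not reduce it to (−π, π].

(-7.8254, 21.5887, 2.5665, 18.6800)

after step 1 (δ=0.24, a=-0.6): (5.204568, 16.003230, 2.801543, 18.780000)
after step 2 (δ=-0.28, a=1.8): (1.663644, 17.255983, 2.126509, 19.140000)
after step 3 (δ=0.41, a=-1.7): (-0.355815, 20.507963, 3.166365, 18.800000)
after step 4 (δ=-0.14, a=3.3): (-4.114661, 20.414830, 2.835198, 19.460000)
after step 5 (δ=-0.11, a=-3.9): (-7.825400, 21.588747, 2.566539, 18.680000)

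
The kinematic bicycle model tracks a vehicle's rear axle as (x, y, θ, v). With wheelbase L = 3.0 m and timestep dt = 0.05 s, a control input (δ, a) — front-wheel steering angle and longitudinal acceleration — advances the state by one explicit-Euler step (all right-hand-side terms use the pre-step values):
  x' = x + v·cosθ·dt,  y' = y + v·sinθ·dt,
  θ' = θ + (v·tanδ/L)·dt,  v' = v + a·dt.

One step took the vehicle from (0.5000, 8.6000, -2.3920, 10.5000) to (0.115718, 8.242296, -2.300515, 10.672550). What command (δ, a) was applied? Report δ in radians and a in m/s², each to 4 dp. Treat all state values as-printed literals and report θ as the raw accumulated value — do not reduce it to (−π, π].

a = (v'−v)/dt = (0.172550)/0.05 = 3.4510
Δθ = θ'−θ = 0.091485;  (v·dt/L) = 10.5000·0.05/3.0 = 0.175000
tan δ = Δθ·L/(v·dt) = 0.522771  →  δ = 0.4817

δ = 0.4817, a = 3.4510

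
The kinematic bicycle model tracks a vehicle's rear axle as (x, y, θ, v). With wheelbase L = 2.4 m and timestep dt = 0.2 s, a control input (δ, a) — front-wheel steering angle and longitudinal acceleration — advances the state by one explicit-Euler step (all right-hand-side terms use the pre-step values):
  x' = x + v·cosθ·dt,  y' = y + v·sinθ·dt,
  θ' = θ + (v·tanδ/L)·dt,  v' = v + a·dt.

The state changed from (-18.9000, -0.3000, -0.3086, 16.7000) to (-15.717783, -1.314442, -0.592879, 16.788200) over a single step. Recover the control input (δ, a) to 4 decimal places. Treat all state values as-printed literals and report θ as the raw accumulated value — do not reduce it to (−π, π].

a = (v'−v)/dt = (0.088200)/0.2 = 0.4410
Δθ = θ'−θ = -0.284279;  (v·dt/L) = 16.7000·0.2/2.4 = 1.391667
tan δ = Δθ·L/(v·dt) = -0.204272  →  δ = -0.2015

δ = -0.2015, a = 0.4410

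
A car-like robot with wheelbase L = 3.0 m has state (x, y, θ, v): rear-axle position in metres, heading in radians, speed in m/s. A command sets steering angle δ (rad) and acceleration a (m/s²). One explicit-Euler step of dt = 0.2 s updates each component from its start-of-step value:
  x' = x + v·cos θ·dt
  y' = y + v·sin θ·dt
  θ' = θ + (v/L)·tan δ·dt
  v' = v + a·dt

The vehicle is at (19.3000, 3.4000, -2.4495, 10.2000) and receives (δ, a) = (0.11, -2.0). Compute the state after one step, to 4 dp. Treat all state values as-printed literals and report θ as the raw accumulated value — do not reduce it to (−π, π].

x' = 19.3000 + 10.2000·cos(-2.4495)·0.2 = 17.7294
y' = 3.4000 + 10.2000·sin(-2.4495)·0.2 = 2.0982
θ' = -2.4495 + (10.2000/3.0)·tan(0.11)·0.2 = -2.3744
v' = 10.2000 − 2.0000·0.2 = 9.8000

(17.7294, 2.0982, -2.3744, 9.8000)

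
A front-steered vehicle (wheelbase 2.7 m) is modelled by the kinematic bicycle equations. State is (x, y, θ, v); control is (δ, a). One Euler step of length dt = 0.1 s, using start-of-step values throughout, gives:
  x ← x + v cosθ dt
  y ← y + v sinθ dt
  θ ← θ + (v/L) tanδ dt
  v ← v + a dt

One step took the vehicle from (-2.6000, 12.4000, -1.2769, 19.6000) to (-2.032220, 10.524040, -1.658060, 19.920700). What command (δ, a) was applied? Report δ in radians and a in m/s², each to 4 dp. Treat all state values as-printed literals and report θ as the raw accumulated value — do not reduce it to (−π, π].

δ = -0.4835, a = 3.2070

a = (v'−v)/dt = (0.320700)/0.1 = 3.2070
Δθ = θ'−θ = -0.381160;  (v·dt/L) = 19.6000·0.1/2.7 = 0.725926
tan δ = Δθ·L/(v·dt) = -0.525067  →  δ = -0.4835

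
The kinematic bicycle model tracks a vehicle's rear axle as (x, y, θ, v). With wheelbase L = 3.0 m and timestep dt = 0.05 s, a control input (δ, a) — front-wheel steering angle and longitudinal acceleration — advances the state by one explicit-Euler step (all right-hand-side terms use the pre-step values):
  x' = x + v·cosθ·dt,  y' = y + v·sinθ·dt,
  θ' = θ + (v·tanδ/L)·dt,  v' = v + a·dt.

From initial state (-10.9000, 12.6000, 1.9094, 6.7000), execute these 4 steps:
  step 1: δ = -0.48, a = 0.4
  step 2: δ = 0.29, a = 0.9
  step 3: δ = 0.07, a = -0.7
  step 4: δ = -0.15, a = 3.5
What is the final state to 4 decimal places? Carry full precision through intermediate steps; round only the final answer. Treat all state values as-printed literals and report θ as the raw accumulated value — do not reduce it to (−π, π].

after step 1 (δ=-0.48, a=0.4): (-11.011277, 12.915979, 1.851265, 6.720000)
after step 2 (δ=0.29, a=0.9): (-11.104284, 13.238850, 1.884687, 6.765000)
after step 3 (δ=0.07, a=-0.7): (-11.208723, 13.560572, 1.892593, 6.730000)
after step 4 (δ=-0.15, a=3.5): (-11.315148, 13.879800, 1.875640, 6.905000)

(-11.3151, 13.8798, 1.8756, 6.9050)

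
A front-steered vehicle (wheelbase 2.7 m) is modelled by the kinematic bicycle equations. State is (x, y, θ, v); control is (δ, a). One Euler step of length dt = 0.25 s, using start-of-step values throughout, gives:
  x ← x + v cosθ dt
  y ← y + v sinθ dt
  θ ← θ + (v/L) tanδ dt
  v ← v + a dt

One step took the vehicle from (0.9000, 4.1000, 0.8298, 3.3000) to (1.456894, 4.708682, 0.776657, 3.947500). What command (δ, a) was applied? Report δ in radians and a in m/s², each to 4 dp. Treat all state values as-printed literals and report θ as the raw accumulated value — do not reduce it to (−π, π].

δ = -0.1722, a = 2.5900

a = (v'−v)/dt = (0.647500)/0.25 = 2.5900
Δθ = θ'−θ = -0.053143;  (v·dt/L) = 3.3000·0.25/2.7 = 0.305556
tan δ = Δθ·L/(v·dt) = -0.173923  →  δ = -0.1722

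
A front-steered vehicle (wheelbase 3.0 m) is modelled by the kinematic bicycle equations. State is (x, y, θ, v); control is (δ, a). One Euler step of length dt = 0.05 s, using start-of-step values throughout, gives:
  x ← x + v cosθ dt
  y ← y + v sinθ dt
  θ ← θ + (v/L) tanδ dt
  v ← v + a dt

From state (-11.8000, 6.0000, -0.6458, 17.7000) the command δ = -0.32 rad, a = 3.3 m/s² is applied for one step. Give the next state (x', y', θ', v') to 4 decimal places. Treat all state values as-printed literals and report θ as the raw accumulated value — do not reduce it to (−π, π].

x' = -11.8000 + 17.7000·cos(-0.6458)·0.05 = -11.0932
y' = 6.0000 + 17.7000·sin(-0.6458)·0.05 = 5.4674
θ' = -0.6458 + (17.7000/3.0)·tan(-0.32)·0.05 = -0.7436
v' = 17.7000 + 3.3000·0.05 = 17.8650

(-11.0932, 5.4674, -0.7436, 17.8650)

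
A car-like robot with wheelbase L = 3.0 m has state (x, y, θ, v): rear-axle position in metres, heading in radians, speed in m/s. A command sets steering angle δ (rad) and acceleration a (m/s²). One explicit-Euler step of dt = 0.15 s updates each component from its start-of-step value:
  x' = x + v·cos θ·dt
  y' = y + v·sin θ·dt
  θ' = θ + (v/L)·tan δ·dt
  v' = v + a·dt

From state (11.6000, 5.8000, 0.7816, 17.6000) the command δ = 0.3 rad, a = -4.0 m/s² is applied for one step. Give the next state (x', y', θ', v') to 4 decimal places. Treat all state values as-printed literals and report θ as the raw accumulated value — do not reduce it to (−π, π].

(13.4738, 7.6597, 1.0538, 17.0000)

x' = 11.6000 + 17.6000·cos(0.7816)·0.15 = 13.4738
y' = 5.8000 + 17.6000·sin(0.7816)·0.15 = 7.6597
θ' = 0.7816 + (17.6000/3.0)·tan(0.3)·0.15 = 1.0538
v' = 17.6000 − 4.0000·0.15 = 17.0000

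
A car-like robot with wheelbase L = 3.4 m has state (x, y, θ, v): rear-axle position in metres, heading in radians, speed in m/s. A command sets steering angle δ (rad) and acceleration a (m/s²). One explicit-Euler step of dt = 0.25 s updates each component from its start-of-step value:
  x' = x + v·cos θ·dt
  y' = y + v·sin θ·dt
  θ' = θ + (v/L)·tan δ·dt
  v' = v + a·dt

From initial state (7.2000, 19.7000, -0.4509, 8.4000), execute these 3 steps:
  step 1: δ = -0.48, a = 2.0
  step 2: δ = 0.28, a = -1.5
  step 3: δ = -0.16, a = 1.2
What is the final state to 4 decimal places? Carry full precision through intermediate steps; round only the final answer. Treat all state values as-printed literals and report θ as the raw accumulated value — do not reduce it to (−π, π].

(12.4614, 16.0565, -0.6854, 8.8250)

after step 1 (δ=-0.48, a=2.0): (9.090116, 18.784871, -0.772454, 8.900000)
after step 2 (δ=0.28, a=-1.5): (10.683662, 17.232055, -0.584275, 8.525000)
after step 3 (δ=-0.16, a=1.2): (12.461364, 16.056469, -0.685434, 8.825000)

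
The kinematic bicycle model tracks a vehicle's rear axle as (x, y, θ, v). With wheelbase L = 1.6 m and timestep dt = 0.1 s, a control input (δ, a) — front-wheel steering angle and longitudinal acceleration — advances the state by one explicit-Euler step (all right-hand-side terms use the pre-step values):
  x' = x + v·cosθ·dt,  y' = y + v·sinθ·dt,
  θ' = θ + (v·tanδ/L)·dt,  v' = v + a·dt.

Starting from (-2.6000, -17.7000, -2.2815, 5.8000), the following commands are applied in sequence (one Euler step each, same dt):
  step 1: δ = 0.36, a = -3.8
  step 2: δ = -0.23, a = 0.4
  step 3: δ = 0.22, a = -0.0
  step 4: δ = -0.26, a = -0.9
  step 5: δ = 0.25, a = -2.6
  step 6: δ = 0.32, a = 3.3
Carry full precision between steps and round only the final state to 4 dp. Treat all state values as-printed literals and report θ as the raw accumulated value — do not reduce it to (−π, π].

(-4.5164, -20.3340, -2.0473, 5.4400)

after step 1 (δ=0.36, a=-3.8): (-2.978373, -18.139584, -2.145054, 5.420000)
after step 2 (δ=-0.23, a=0.4): (-3.272794, -18.594645, -2.224370, 5.460000)
after step 3 (δ=0.22, a=-0.0): (-3.604777, -19.028123, -2.148060, 5.460000)
after step 4 (δ=-0.26, a=-0.9): (-3.902747, -19.485648, -2.238840, 5.370000)
after step 5 (δ=0.25, a=-2.6): (-4.235392, -19.907212, -2.153141, 5.110000)
after step 6 (δ=0.32, a=3.3): (-4.516434, -20.333987, -2.047303, 5.440000)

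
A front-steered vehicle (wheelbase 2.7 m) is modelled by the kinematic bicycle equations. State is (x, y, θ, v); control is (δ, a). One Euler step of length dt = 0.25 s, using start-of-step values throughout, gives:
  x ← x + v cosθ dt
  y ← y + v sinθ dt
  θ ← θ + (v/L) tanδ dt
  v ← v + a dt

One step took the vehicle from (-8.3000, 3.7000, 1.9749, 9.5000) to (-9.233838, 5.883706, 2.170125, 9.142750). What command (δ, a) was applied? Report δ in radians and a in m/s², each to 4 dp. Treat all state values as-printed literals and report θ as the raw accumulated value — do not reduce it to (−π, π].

a = (v'−v)/dt = (-0.357250)/0.25 = -1.4290
Δθ = θ'−θ = 0.195225;  (v·dt/L) = 9.5000·0.25/2.7 = 0.879630
tan δ = Δθ·L/(v·dt) = 0.221940  →  δ = 0.2184

δ = 0.2184, a = -1.4290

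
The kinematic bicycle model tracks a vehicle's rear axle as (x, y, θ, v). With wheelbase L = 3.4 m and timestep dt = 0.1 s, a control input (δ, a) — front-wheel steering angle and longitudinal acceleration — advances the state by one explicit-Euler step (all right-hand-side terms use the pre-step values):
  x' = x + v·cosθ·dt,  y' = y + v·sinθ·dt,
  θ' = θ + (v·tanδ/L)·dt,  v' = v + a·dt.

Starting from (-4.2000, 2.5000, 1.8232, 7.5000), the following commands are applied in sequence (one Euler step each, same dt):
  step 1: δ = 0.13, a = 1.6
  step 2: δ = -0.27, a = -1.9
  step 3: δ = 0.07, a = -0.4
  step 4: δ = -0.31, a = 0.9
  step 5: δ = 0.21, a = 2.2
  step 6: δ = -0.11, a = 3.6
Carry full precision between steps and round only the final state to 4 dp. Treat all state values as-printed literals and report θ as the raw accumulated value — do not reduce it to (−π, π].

after step 1 (δ=0.13, a=1.6): (-4.387299, 3.226236, 1.852039, 7.660000)
after step 2 (δ=-0.27, a=-1.9): (-4.599902, 3.962141, 1.789687, 7.470000)
after step 3 (δ=0.07, a=-0.4): (-4.762111, 4.691317, 1.805092, 7.430000)
after step 4 (δ=-0.31, a=0.9): (-4.934604, 5.414017, 1.735091, 7.520000)
after step 5 (δ=0.21, a=2.2): (-5.057599, 6.155890, 1.782233, 7.740000)
after step 6 (δ=-0.11, a=3.6): (-5.220034, 6.912654, 1.757090, 8.100000)

(-5.2200, 6.9127, 1.7571, 8.1000)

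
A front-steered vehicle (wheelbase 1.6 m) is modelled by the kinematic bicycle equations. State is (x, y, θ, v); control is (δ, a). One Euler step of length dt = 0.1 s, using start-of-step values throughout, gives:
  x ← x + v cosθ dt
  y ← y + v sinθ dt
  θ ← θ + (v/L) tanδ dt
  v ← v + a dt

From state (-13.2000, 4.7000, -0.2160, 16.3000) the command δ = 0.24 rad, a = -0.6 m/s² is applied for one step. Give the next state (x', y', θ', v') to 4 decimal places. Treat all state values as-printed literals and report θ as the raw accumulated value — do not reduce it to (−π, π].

(-11.6079, 4.3507, 0.0333, 16.2400)

x' = -13.2000 + 16.3000·cos(-0.2160)·0.1 = -11.6079
y' = 4.7000 + 16.3000·sin(-0.2160)·0.1 = 4.3507
θ' = -0.2160 + (16.3000/1.6)·tan(0.24)·0.1 = 0.0333
v' = 16.3000 − 0.6000·0.1 = 16.2400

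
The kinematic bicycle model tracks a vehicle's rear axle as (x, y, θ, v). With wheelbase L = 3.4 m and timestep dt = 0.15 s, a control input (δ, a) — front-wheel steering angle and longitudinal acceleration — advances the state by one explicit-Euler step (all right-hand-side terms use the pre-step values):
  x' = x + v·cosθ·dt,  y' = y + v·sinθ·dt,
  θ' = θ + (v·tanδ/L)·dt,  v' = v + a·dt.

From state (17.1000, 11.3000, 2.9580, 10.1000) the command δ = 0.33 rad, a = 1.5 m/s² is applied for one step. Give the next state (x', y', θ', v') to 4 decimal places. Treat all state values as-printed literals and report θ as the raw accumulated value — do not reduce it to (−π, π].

(15.6105, 11.5766, 3.1106, 10.3250)

x' = 17.1000 + 10.1000·cos(2.9580)·0.15 = 15.6105
y' = 11.3000 + 10.1000·sin(2.9580)·0.15 = 11.5766
θ' = 2.9580 + (10.1000/3.4)·tan(0.33)·0.15 = 3.1106
v' = 10.1000 + 1.5000·0.15 = 10.3250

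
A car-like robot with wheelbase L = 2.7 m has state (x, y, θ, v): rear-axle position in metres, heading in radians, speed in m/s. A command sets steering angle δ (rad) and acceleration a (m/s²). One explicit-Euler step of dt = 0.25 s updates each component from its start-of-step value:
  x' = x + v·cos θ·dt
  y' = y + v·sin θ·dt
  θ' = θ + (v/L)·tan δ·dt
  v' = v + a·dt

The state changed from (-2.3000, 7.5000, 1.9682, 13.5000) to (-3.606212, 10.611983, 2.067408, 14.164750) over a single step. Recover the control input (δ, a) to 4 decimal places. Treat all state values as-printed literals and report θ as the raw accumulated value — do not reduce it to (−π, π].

a = (v'−v)/dt = (0.664750)/0.25 = 2.6590
Δθ = θ'−θ = 0.099208;  (v·dt/L) = 13.5000·0.25/2.7 = 1.250000
tan δ = Δθ·L/(v·dt) = 0.079366  →  δ = 0.0792

δ = 0.0792, a = 2.6590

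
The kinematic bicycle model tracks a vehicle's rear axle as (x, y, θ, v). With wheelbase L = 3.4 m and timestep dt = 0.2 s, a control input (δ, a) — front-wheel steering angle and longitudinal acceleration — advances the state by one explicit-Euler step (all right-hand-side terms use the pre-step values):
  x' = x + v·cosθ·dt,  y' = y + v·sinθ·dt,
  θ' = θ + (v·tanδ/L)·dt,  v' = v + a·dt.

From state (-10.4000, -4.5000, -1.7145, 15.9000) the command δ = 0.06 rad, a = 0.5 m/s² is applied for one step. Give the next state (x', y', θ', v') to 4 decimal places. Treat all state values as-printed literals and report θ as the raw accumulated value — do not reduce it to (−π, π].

(-10.8554, -7.6472, -1.6583, 16.0000)

x' = -10.4000 + 15.9000·cos(-1.7145)·0.2 = -10.8554
y' = -4.5000 + 15.9000·sin(-1.7145)·0.2 = -7.6472
θ' = -1.7145 + (15.9000/3.4)·tan(0.06)·0.2 = -1.6583
v' = 15.9000 + 0.5000·0.2 = 16.0000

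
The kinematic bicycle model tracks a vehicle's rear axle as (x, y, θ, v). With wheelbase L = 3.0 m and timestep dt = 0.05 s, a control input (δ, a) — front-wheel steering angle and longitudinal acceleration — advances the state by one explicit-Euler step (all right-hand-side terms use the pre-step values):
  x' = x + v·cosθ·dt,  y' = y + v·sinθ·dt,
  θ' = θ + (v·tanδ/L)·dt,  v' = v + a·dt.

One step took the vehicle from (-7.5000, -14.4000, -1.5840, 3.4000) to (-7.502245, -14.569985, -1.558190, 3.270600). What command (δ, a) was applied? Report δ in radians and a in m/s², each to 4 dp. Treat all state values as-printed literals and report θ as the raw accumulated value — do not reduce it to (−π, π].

a = (v'−v)/dt = (-0.129400)/0.05 = -2.5880
Δθ = θ'−θ = 0.025810;  (v·dt/L) = 3.4000·0.05/3.0 = 0.056667
tan δ = Δθ·L/(v·dt) = 0.455471  →  δ = 0.4274

δ = 0.4274, a = -2.5880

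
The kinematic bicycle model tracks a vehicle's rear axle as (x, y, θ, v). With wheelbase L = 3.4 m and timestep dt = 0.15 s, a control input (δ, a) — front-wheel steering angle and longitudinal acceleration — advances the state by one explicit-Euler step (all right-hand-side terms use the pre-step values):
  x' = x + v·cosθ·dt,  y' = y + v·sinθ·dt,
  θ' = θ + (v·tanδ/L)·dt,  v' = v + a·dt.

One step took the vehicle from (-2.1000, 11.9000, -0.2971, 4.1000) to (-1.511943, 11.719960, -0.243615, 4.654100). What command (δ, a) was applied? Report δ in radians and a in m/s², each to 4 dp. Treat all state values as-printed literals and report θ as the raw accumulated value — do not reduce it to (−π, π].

δ = 0.2875, a = 3.6940

a = (v'−v)/dt = (0.554100)/0.15 = 3.6940
Δθ = θ'−θ = 0.053485;  (v·dt/L) = 4.1000·0.15/3.4 = 0.180882
tan δ = Δθ·L/(v·dt) = 0.295689  →  δ = 0.2875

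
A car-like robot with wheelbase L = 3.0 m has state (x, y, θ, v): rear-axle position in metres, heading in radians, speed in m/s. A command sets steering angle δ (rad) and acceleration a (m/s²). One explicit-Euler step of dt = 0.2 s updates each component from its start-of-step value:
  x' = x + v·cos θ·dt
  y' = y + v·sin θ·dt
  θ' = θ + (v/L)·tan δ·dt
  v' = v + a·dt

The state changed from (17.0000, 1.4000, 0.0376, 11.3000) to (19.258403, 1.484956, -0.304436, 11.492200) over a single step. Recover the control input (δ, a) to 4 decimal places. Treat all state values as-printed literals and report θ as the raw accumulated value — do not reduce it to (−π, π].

a = (v'−v)/dt = (0.192200)/0.2 = 0.9610
Δθ = θ'−θ = -0.342036;  (v·dt/L) = 11.3000·0.2/3.0 = 0.753333
tan δ = Δθ·L/(v·dt) = -0.454030  →  δ = -0.4262

δ = -0.4262, a = 0.9610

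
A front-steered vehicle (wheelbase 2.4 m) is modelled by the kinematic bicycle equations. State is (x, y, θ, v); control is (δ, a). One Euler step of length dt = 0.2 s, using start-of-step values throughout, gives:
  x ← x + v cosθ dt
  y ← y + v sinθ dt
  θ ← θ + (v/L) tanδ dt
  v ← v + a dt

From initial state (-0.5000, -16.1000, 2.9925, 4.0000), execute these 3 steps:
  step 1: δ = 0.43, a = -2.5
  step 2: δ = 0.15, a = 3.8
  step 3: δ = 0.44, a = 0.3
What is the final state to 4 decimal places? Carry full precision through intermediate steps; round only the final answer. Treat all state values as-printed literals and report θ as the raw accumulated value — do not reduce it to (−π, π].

(-2.8421, -16.0246, 3.3566, 4.3200)

after step 1 (δ=0.43, a=-2.5): (-1.291125, -15.981167, 3.145374, 3.500000)
after step 2 (δ=0.15, a=3.8): (-1.991120, -15.983814, 3.189455, 4.260000)
after step 3 (δ=0.44, a=0.3): (-2.842144, -16.024577, 3.356582, 4.320000)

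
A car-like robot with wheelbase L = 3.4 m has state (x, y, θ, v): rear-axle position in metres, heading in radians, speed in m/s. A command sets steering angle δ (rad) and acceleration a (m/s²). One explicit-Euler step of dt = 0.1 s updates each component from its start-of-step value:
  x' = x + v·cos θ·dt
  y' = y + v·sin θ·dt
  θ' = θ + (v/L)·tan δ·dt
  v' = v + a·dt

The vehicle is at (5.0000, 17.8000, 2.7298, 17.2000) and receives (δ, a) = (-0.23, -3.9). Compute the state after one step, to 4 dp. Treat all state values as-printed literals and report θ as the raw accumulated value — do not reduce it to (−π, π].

x' = 5.0000 + 17.2000·cos(2.7298)·0.1 = 3.4238
y' = 17.8000 + 17.2000·sin(2.7298)·0.1 = 18.4884
θ' = 2.7298 + (17.2000/3.4)·tan(-0.23)·0.1 = 2.6114
v' = 17.2000 − 3.9000·0.1 = 16.8100

(3.4238, 18.4884, 2.6114, 16.8100)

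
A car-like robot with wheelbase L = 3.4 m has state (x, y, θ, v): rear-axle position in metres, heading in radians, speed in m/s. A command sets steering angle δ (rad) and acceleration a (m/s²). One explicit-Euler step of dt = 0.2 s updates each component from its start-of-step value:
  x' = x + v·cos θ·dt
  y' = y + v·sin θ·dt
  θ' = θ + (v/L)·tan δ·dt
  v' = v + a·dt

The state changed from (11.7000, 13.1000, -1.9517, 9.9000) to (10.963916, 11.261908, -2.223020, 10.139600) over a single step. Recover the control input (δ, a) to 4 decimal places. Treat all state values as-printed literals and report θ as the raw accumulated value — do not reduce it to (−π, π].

a = (v'−v)/dt = (0.239600)/0.2 = 1.1980
Δθ = θ'−θ = -0.271320;  (v·dt/L) = 9.9000·0.2/3.4 = 0.582353
tan δ = Δθ·L/(v·dt) = -0.465903  →  δ = -0.4360

δ = -0.4360, a = 1.1980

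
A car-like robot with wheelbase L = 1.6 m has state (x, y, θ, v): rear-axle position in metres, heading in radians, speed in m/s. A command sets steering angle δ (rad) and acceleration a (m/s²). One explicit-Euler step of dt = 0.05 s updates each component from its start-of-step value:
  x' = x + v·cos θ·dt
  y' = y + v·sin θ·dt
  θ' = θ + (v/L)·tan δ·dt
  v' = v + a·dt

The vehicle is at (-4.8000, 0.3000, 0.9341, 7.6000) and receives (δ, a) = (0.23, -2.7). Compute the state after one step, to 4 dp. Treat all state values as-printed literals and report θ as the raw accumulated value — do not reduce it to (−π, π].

(-4.5741, 0.6055, 0.9897, 7.4650)

x' = -4.8000 + 7.6000·cos(0.9341)·0.05 = -4.5741
y' = 0.3000 + 7.6000·sin(0.9341)·0.05 = 0.6055
θ' = 0.9341 + (7.6000/1.6)·tan(0.23)·0.05 = 0.9897
v' = 7.6000 − 2.7000·0.05 = 7.4650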